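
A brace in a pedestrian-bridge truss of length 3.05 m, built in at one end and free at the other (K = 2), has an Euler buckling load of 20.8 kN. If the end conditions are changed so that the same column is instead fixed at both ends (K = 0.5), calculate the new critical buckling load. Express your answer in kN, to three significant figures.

P_cr ≈ 333 kN

P_cr ∝ 1/K², so P_cr,new = P_cr,old × (K_old/K_new)² = 20.8 × (2/0.5)²
= 20.8 × 16.00 = 333 kN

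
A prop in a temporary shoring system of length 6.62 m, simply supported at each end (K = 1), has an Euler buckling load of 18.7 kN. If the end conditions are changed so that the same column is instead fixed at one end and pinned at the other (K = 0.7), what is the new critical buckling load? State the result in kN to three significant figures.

P_cr ≈ 38.2 kN

P_cr ∝ 1/K², so P_cr,new = P_cr,old × (K_old/K_new)² = 18.7 × (1/0.7)²
= 18.7 × 2.041 = 38.2 kN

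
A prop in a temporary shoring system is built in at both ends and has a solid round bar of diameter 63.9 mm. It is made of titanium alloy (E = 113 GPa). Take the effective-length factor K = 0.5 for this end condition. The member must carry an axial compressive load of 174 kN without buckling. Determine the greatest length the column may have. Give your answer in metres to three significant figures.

I = πd⁴/64 = π×63.9⁴/64 = 8.184×10^5 mm⁴
I = 8.184×10^-7 m⁴
At the buckling limit P_cr = P = 1.740×10^5 N
From P_cr = π²EI/(K·L)²:  L = (1/K)·√(π²EI/P_cr) = (1/0.5)·√(π²×1.13×10^11×8.184×10^-7/1.740×10^5)
L = 4.58 m

L_max ≈ 4.58 m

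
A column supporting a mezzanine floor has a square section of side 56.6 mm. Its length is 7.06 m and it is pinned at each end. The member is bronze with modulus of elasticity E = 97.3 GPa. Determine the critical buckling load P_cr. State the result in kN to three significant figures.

P_cr ≈ 16.5 kN

I = a⁴/12 = 56.6⁴/12 = 8.552×10^5 mm⁴
I = 8.552×10^5 mm⁴ = 8.552×10^-7 m⁴
Effective length L_e = K·L = 1 × 7.06 = 7.060 m
P_cr = π²EI / L_e² = π² × 97.3×10⁹ × 8.552×10^-7 / 7.060² = 1.648×10^4 N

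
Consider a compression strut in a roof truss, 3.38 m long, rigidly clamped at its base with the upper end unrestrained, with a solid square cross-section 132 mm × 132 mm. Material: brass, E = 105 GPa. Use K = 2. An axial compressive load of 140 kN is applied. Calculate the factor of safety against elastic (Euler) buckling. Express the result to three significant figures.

I = a⁴/12 = 132⁴/12 = 2.530×10^7 mm⁴
I = 2.530×10^7 mm⁴ = 2.530×10^-5 m⁴
Effective length L_e = K·L = 2 × 3.38 = 6.760 m
P_cr = π²EI / L_e² = π² × 105×10⁹ × 2.530×10^-5 / 6.760² = 5.737×10^5 N
Factor of safety n = P_cr / P = 573.73 / 140 = 4.10

n ≈ 4.10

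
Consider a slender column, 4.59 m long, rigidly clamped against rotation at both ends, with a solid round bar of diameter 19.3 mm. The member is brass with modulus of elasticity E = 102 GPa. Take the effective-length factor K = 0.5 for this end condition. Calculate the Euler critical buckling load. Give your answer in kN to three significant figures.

I = πd⁴/64 = π×19.3⁴/64 = 6.811×10^3 mm⁴
I = 6.811×10^3 mm⁴ = 6.811×10^-9 m⁴
Effective length L_e = K·L = 0.5 × 4.59 = 2.295 m
P_cr = π²EI / L_e² = π² × 102×10⁹ × 6.811×10^-9 / 2.295² = 1.302×10^3 N

P_cr ≈ 1.30 kN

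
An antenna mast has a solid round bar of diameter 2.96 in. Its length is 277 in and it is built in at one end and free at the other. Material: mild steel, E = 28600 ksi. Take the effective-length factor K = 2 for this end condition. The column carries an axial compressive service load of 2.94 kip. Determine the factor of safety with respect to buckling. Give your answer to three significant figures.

I = πd⁴/64 = π×2.96⁴/64 = 3.768 in⁴
Effective length L_e = K·L = 2 × 277 = 554.0 in
P_cr = π²EI / L_e² = π² × 28600×10³ × 3.768 / 554.0² = 3.466×10^3 lb
Factor of safety n = P_cr / P = 3.4656 / 2.94 = 1.18

n ≈ 1.18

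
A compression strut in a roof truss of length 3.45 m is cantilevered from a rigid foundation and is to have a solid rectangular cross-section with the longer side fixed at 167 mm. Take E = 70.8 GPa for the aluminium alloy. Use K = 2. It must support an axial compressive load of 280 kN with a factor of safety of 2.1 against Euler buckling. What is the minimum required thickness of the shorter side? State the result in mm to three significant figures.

Required P_cr = n·P = 2.1 × 280 = 588.0 kN
L_e = K·L = 2 × 3.45 = 6.900 m
Required I = P_cr·L_e²/(π²E) = 5.880×10^5 × 6.900² / (π² × 7.08×10^10) = 4.006×10^-5 m⁴
I_req = 4.006×10^7 mm⁴
Rectangle, weak axis: I_min = h·b³/12 with h = 167 mm fixed  ⇒  b = (12I/h)^(1/3) = 142 mm

b ≈ 142 mm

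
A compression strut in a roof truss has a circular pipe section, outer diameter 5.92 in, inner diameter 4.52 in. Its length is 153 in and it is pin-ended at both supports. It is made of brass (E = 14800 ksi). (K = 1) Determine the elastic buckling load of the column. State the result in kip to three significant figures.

P_cr ≈ 248 kip

d_o = 5.92 in, d_i = 4.52 in
I = π(d_o⁴ − d_i⁴)/64 = π(5.92⁴ − 4.520⁴)/64 = 39.80 in⁴
Effective length L_e = K·L = 1 × 153 = 153.0 in
P_cr = π²EI / L_e² = π² × 14800×10³ × 39.80 / 153.0² = 2.484×10^5 lb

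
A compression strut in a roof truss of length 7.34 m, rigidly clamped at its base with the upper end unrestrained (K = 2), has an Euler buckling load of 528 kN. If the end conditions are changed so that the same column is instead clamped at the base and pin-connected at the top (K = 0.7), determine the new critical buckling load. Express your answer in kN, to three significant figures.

P_cr ∝ 1/K², so P_cr,new = P_cr,old × (K_old/K_new)² = 528 × (2/0.7)²
= 528 × 8.163 = 4310 kN

P_cr ≈ 4310 kN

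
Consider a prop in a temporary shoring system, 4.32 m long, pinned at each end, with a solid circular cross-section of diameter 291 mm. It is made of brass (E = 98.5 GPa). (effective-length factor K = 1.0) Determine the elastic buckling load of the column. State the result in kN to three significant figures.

I = πd⁴/64 = π×291⁴/64 = 3.520×10^8 mm⁴
I = 3.520×10^8 mm⁴ = 3.520×10^-4 m⁴
Effective length L_e = K·L = 1 × 4.32 = 4.320 m
P_cr = π²EI / L_e² = π² × 98.5×10⁹ × 3.520×10^-4 / 4.320² = 1.834×10^7 N

P_cr ≈ 18300 kN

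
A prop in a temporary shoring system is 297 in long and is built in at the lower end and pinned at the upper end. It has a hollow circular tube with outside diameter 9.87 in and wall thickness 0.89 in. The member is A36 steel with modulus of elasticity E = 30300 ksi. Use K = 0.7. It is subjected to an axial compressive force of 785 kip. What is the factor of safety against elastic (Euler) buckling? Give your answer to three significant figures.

n ≈ 2.25

Inner diameter d_i = 9.87 − 2×0.89 = 8.090 in
I = π(d_o⁴ − d_i⁴)/64 = π(9.87⁴ − 8.090⁴)/64 = 255.6 in⁴
Effective length L_e = K·L = 0.7 × 297 = 207.9 in
P_cr = π²EI / L_e² = π² × 30300×10³ × 255.6 / 207.9² = 1.768×10^6 lb
Factor of safety n = P_cr / P = 1768.3 / 785 = 2.25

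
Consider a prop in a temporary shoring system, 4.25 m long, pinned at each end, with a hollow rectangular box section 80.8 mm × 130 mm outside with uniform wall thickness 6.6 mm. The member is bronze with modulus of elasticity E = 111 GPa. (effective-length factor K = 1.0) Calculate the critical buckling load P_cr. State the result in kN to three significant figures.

Inner dimensions: h_i = 130 − 2×6.6 = 116.8 mm, b_i = 80.8 − 2×6.6 = 67.60 mm
Weak-axis I_min = (h_o·b_o³ − h_i·b_i³)/12 with b_o = 80.8, b_i = 67.60 mm (shorter outer/inner sides).
I_min = (130×80.8³ − 116.8×67.60³)/12 = 2.708×10^6 mm⁴
I = 2.708×10^6 mm⁴ = 2.708×10^-6 m⁴
Effective length L_e = K·L = 1 × 4.25 = 4.250 m
P_cr = π²EI / L_e² = π² × 111×10⁹ × 2.708×10^-6 / 4.250² = 1.642×10^5 N

P_cr ≈ 164 kN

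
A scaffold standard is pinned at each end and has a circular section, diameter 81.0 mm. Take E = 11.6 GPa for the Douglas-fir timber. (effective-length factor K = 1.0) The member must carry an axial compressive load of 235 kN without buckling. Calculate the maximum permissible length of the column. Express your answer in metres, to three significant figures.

L_max ≈ 1.01 m

I = πd⁴/64 = π×81.0⁴/64 = 2.113×10^6 mm⁴
I = 2.113×10^-6 m⁴
At the buckling limit P_cr = P = 2.350×10^5 N
From P_cr = π²EI/(K·L)²:  L = (1/K)·√(π²EI/P_cr) = (1/1)·√(π²×1.16×10^10×2.113×10^-6/2.350×10^5)
L = 1.01 m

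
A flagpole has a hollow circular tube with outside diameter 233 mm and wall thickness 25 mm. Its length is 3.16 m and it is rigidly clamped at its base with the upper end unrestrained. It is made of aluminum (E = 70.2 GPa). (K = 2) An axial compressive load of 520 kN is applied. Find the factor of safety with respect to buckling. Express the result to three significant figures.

Inner diameter d_i = 233 − 2×25 = 183.0 mm
I = π(d_o⁴ − d_i⁴)/64 = π(233⁴ − 183.0⁴)/64 = 8.962×10^7 mm⁴
I = 8.962×10^7 mm⁴ = 8.962×10^-5 m⁴
Effective length L_e = K·L = 2 × 3.16 = 6.320 m
P_cr = π²EI / L_e² = π² × 70.2×10⁹ × 8.962×10^-5 / 6.320² = 1.555×10^6 N
Factor of safety n = P_cr / P = 1554.6 / 520 = 2.99

n ≈ 2.99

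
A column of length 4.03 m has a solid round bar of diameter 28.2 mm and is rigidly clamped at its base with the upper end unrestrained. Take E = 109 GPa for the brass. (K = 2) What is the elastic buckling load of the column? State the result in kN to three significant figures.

I = πd⁴/64 = π×28.2⁴/64 = 3.104×10^4 mm⁴
I = 3.104×10^4 mm⁴ = 3.104×10^-8 m⁴
Effective length L_e = K·L = 2 × 4.03 = 8.060 m
P_cr = π²EI / L_e² = π² × 109×10⁹ × 3.104×10^-8 / 8.060² = 514.1 N

P_cr ≈ 0.514 kN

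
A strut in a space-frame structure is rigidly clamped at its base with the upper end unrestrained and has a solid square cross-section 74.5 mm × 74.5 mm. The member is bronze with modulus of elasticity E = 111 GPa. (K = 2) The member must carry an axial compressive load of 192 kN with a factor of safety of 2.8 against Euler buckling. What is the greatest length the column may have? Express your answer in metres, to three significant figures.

L_max ≈ 1.14 m

I = a⁴/12 = 74.5⁴/12 = 2.567×10^6 mm⁴
I = 2.567×10^-6 m⁴
Required critical load P_cr = n·P = 2.8 × 192 = 537.6 kN = 5.376×10^5 N
From P_cr = π²EI/(K·L)²:  L = (1/K)·√(π²EI/P_cr) = (1/2)·√(π²×1.11×10^11×2.567×10^-6/5.376×10^5)
L = 1.14 m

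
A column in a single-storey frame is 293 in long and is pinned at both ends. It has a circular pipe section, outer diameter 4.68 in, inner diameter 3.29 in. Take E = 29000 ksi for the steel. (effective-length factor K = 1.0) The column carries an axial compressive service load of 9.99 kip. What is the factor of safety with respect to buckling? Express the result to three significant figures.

d_o = 4.68 in, d_i = 3.29 in
I = π(d_o⁴ − d_i⁴)/64 = π(4.68⁴ − 3.290⁴)/64 = 17.80 in⁴
Effective length L_e = K·L = 1 × 293 = 293.0 in
P_cr = π²EI / L_e² = π² × 29000×10³ × 17.80 / 293.0² = 5.933×10^4 lb
Factor of safety n = P_cr / P = 59.334 / 9.99 = 5.94

n ≈ 5.94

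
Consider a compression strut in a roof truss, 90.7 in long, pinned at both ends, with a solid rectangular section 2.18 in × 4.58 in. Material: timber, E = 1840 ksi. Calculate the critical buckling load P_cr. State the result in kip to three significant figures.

Buckling occurs about the weak axis: I_min = h·b³/12 with b = 2.18 in (the shorter side).
I_min = 4.58×2.18³/12 = 3.954 in⁴
Effective length L_e = K·L = 1 × 90.7 = 90.70 in
P_cr = π²EI / L_e² = π² × 1840×10³ × 3.954 / 90.70² = 8.729×10^3 lb

P_cr ≈ 8.73 kip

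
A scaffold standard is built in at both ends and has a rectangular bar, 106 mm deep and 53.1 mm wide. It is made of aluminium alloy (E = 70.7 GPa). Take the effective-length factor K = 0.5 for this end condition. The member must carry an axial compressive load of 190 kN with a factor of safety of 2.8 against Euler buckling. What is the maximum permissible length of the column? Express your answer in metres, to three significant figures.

L_max ≈ 2.63 m

Buckling occurs about the weak axis: I_min = h·b³/12 with b = 53.1 mm (the shorter side).
I_min = 106×53.1³/12 = 1.323×10^6 mm⁴
I = 1.323×10^-6 m⁴
Required critical load P_cr = n·P = 2.8 × 190 = 532.0 kN = 5.320×10^5 N
From P_cr = π²EI/(K·L)²:  L = (1/K)·√(π²EI/P_cr) = (1/0.5)·√(π²×7.07×10^10×1.323×10^-6/5.320×10^5)
L = 2.63 m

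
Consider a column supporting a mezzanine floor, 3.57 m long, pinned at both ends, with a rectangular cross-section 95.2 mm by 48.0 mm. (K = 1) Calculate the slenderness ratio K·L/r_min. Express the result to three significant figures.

For a rectangle r_min = b/√12 = 48.0/√12 = 13.86 mm
L_e = K·L = 1 × 3.57 m = 3.570 m = 3570.0 mm
λ = L_e / r_min = 3570.0 / 13.86 = 258

λ ≈ 258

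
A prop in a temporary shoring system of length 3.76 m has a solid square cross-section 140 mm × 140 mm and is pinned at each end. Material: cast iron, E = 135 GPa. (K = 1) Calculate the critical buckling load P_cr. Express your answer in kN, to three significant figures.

P_cr ≈ 3020 kN

I = a⁴/12 = 140⁴/12 = 3.201×10^7 mm⁴
I = 3.201×10^7 mm⁴ = 3.201×10^-5 m⁴
Effective length L_e = K·L = 1 × 3.76 = 3.760 m
P_cr = π²EI / L_e² = π² × 135×10⁹ × 3.201×10^-5 / 3.760² = 3.017×10^6 N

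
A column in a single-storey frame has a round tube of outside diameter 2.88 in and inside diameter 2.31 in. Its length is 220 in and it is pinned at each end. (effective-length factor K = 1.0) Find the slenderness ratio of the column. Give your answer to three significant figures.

λ ≈ 238

d_o = 2.88 in, d_i = 2.31 in
I = π(d_o⁴ − d_i⁴)/64 = π(2.88⁴ − 2.310⁴)/64 = 1.979 in⁴
A = 2.323 in²;  r_min = √(I/A) = √(1.979/2.323) = 0.9230 in
L_e = K·L = 1 × 220 = 220.0 in
λ = L_e / r_min = 220.00 / 0.9230 = 238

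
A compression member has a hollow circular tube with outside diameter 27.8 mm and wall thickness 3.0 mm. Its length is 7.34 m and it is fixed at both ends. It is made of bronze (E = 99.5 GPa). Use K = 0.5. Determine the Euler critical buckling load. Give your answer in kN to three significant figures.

P_cr ≈ 1.33 kN

Inner diameter d_i = 27.8 − 2×3.0 = 21.80 mm
I = π(d_o⁴ − d_i⁴)/64 = π(27.8⁴ − 21.80⁴)/64 = 1.823×10^4 mm⁴
I = 1.823×10^4 mm⁴ = 1.823×10^-8 m⁴
Effective length L_e = K·L = 0.5 × 7.34 = 3.670 m
P_cr = π²EI / L_e² = π² × 99.5×10⁹ × 1.823×10^-8 / 3.670² = 1.329×10^3 N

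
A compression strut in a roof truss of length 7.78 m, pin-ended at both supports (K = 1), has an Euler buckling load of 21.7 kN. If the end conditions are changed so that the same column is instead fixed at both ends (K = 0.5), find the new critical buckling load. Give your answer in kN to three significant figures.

P_cr ≈ 86.8 kN

P_cr ∝ 1/K², so P_cr,new = P_cr,old × (K_old/K_new)² = 21.7 × (1/0.5)²
= 21.7 × 4.000 = 86.8 kN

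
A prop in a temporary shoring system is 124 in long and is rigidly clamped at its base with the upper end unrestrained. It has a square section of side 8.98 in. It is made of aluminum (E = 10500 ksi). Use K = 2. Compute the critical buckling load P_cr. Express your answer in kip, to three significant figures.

I = a⁴/12 = 8.98⁴/12 = 541.9 in⁴
Effective length L_e = K·L = 2 × 124 = 248.0 in
P_cr = π²EI / L_e² = π² × 10500×10³ × 541.9 / 248.0² = 9.131×10^5 lb

P_cr ≈ 913 kip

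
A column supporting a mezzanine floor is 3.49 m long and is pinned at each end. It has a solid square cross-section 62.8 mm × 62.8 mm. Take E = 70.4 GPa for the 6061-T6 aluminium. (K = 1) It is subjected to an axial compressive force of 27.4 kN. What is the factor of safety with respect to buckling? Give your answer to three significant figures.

n ≈ 2.70

I = a⁴/12 = 62.8⁴/12 = 1.296×10^6 mm⁴
I = 1.296×10^6 mm⁴ = 1.296×10^-6 m⁴
Effective length L_e = K·L = 1 × 3.49 = 3.490 m
P_cr = π²EI / L_e² = π² × 70.4×10⁹ × 1.296×10^-6 / 3.490² = 7.394×10^4 N
Factor of safety n = P_cr / P = 73.940 / 27.4 = 2.70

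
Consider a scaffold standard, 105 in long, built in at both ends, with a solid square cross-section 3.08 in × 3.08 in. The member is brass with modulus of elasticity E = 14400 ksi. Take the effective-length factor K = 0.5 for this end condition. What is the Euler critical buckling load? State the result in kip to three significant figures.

I = a⁴/12 = 3.08⁴/12 = 7.499 in⁴
Effective length L_e = K·L = 0.5 × 105 = 52.50 in
P_cr = π²EI / L_e² = π² × 14400×10³ × 7.499 / 52.50² = 3.867×10^5 lb

P_cr ≈ 387 kip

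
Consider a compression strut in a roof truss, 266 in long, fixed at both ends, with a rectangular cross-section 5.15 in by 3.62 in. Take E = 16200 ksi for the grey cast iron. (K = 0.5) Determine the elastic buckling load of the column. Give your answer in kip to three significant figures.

P_cr ≈ 184 kip

Buckling occurs about the weak axis: I_min = h·b³/12 with b = 3.62 in (the shorter side).
I_min = 5.15×3.62³/12 = 20.36 in⁴
Effective length L_e = K·L = 0.5 × 266 = 133.0 in
P_cr = π²EI / L_e² = π² × 16200×10³ × 20.36 / 133.0² = 1.840×10^5 lb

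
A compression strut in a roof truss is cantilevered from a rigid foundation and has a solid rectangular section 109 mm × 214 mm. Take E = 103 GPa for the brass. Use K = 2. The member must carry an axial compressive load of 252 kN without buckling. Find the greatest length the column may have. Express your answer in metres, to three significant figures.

L_max ≈ 4.83 m

Buckling occurs about the weak axis: I_min = h·b³/12 with b = 109 mm (the shorter side).
I_min = 214×109³/12 = 2.309×10^7 mm⁴
I = 2.309×10^-5 m⁴
At the buckling limit P_cr = P = 2.520×10^5 N
From P_cr = π²EI/(K·L)²:  L = (1/K)·√(π²EI/P_cr) = (1/2)·√(π²×1.03×10^11×2.309×10^-5/2.520×10^5)
L = 4.83 m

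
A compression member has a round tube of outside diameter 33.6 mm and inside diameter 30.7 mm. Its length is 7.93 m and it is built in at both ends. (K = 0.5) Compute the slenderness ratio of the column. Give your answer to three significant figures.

d_o = 33.6 mm, d_i = 30.7 mm
I = π(d_o⁴ − d_i⁴)/64 = π(33.6⁴ − 30.70⁴)/64 = 1.896×10^4 mm⁴
A = 146.5 mm²;  r_min = √(I/A) = √(1.896×10^4/146.5) = 11.38 mm
L_e = K·L = 0.5 × 7.93 m = 3.965 m = 3965.0 mm
λ = L_e / r_min = 3965.0 / 11.38 = 348

λ ≈ 348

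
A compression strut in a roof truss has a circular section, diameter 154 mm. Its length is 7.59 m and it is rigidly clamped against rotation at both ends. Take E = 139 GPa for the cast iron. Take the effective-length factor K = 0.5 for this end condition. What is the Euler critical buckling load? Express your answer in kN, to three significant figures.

I = πd⁴/64 = π×154⁴/64 = 2.761×10^7 mm⁴
I = 2.761×10^7 mm⁴ = 2.761×10^-5 m⁴
Effective length L_e = K·L = 0.5 × 7.59 = 3.795 m
P_cr = π²EI / L_e² = π² × 139×10⁹ × 2.761×10^-5 / 3.795² = 2.630×10^6 N

P_cr ≈ 2630 kN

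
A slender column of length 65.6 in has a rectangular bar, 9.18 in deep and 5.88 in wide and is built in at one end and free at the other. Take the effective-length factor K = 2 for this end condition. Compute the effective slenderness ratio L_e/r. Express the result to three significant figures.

λ ≈ 77.3

Buckling occurs about the weak axis: I_min = h·b³/12 with b = 5.88 in (the shorter side).
I_min = 9.18×5.88³/12 = 155.5 in⁴
A = 53.98 in²;  r_min = √(I/A) = √(155.5/53.98) = 1.697 in
L_e = K·L = 2 × 65.6 = 131.2 in
λ = L_e / r_min = 131.20 / 1.697 = 77.3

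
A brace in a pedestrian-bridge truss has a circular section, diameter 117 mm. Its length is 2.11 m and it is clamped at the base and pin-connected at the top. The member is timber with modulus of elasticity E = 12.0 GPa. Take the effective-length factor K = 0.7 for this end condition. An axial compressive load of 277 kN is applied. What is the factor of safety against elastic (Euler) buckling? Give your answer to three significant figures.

n ≈ 1.80

I = πd⁴/64 = π×117⁴/64 = 9.198×10^6 mm⁴
I = 9.198×10^6 mm⁴ = 9.198×10^-6 m⁴
Effective length L_e = K·L = 0.7 × 2.11 = 1.477 m
P_cr = π²EI / L_e² = π² × 12.0×10⁹ × 9.198×10^-6 / 1.477² = 4.994×10^5 N
Factor of safety n = P_cr / P = 499.38 / 277 = 1.80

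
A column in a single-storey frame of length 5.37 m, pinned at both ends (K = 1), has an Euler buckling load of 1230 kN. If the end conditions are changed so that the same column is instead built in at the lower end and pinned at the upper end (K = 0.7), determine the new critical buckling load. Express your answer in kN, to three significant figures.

P_cr ≈ 2510 kN

P_cr ∝ 1/K², so P_cr,new = P_cr,old × (K_old/K_new)² = 1230 × (1/0.7)²
= 1230 × 2.041 = 2510 kN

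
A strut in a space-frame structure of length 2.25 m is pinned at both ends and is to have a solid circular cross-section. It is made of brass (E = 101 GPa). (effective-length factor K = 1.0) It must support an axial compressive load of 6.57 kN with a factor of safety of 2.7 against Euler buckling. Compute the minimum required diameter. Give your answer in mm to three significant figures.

d ≈ 36.8 mm

Required P_cr = n·P = 2.7 × 6.57 = 17.74 kN
L_e = K·L = 1 × 2.25 = 2.250 m
Required I = P_cr·L_e²/(π²E) = 1.774×10^4 × 2.250² / (π² × 1.01×10^11) = 9.009×10^-8 m⁴
I_req = 9.009×10^4 mm⁴
Solid circle: I = πd⁴/64  ⇒  d = (64I/π)^(1/4) = (64×9.009×10^4/π)^(1/4) = 36.8 mm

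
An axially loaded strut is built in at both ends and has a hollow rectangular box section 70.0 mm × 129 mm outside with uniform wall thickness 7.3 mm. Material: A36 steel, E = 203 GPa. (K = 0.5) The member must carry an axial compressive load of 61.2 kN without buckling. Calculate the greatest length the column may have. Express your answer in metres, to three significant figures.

L_max ≈ 16.4 m

Inner dimensions: h_i = 129 − 2×7.3 = 114.4 mm, b_i = 70.0 − 2×7.3 = 55.40 mm
Weak-axis I_min = (h_o·b_o³ − h_i·b_i³)/12 with b_o = 70.0, b_i = 55.40 mm (shorter outer/inner sides).
I_min = (129×70.0³ − 114.4×55.40³)/12 = 2.066×10^6 mm⁴
I = 2.066×10^-6 m⁴
At the buckling limit P_cr = P = 6.120×10^4 N
From P_cr = π²EI/(K·L)²:  L = (1/K)·√(π²EI/P_cr) = (1/0.5)·√(π²×2.03×10^11×2.066×10^-6/6.120×10^4)
L = 16.4 m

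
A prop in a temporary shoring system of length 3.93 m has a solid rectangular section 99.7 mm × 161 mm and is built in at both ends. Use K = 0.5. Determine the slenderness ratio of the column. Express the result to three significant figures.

λ ≈ 68.3

For a rectangle r_min = b/√12 = 99.7/√12 = 28.78 mm
L_e = K·L = 0.5 × 3.93 m = 1.965 m = 1965.0 mm
λ = L_e / r_min = 1965.0 / 28.78 = 68.3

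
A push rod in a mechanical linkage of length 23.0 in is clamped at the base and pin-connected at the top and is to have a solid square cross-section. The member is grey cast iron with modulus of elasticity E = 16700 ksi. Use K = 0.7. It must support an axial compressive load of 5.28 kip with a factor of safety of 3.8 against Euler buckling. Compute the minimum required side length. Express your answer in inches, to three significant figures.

Required P_cr = n·P = 3.8 × 5.28 = 20.06 kip
L_e = K·L = 0.7 × 23.0 = 16.10 in
Required I = P_cr·L_e²/(π²E) = 2.006×10^4 × 16.10² / (π² × 1.67×10^7) = 3.155×10^-2 in⁴
Solid square: I = a⁴/12  ⇒  a = (12I)^(1/4) = (12×3.155×10^-2)^(1/4) = 0.784 in

a ≈ 0.784 in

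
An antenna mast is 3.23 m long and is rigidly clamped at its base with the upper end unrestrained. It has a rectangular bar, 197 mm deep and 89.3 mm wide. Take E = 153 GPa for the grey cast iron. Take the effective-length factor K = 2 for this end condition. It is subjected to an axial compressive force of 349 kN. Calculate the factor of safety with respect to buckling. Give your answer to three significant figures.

Buckling occurs about the weak axis: I_min = h·b³/12 with b = 89.3 mm (the shorter side).
I_min = 197×89.3³/12 = 1.169×10^7 mm⁴
I = 1.169×10^7 mm⁴ = 1.169×10^-5 m⁴
Effective length L_e = K·L = 2 × 3.23 = 6.460 m
P_cr = π²EI / L_e² = π² × 153×10⁹ × 1.169×10^-5 / 6.460² = 4.230×10^5 N
Factor of safety n = P_cr / P = 423.02 / 349 = 1.21

n ≈ 1.21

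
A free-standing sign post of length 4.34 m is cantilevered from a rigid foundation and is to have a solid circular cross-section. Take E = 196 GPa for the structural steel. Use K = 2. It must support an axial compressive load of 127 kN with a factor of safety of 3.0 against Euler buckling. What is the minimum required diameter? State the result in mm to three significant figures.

d ≈ 132 mm

Required P_cr = n·P = 3.0 × 127 = 381.0 kN
L_e = K·L = 2 × 4.34 = 8.680 m
Required I = P_cr·L_e²/(π²E) = 3.810×10^5 × 8.680² / (π² × 1.96×10^11) = 1.484×10^-5 m⁴
I_req = 1.484×10^7 mm⁴
Solid circle: I = πd⁴/64  ⇒  d = (64I/π)^(1/4) = (64×1.484×10^7/π)^(1/4) = 132 mm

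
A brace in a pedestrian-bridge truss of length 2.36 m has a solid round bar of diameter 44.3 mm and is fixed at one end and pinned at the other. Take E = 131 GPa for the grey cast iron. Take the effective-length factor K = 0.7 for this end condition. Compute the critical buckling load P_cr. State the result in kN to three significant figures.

I = πd⁴/64 = π×44.3⁴/64 = 1.891×10^5 mm⁴
I = 1.891×10^5 mm⁴ = 1.891×10^-7 m⁴
Effective length L_e = K·L = 0.7 × 2.36 = 1.652 m
P_cr = π²EI / L_e² = π² × 131×10⁹ × 1.891×10^-7 / 1.652² = 8.956×10^4 N

P_cr ≈ 89.6 kN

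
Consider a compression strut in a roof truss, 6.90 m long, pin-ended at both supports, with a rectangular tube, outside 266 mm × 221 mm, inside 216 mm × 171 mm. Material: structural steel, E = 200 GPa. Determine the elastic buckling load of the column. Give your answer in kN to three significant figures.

Weak-axis I_min = (h_o·b_o³ − h_i·b_i³)/12 with b_o = 221, b_i = 171.0 mm (shorter outer/inner sides).
I_min = (266×221³ − 216.0×171.0³)/12 = 1.493×10^8 mm⁴
I = 1.493×10^8 mm⁴ = 1.493×10^-4 m⁴
Effective length L_e = K·L = 1 × 6.90 = 6.900 m
P_cr = π²EI / L_e² = π² × 200×10⁹ × 1.493×10^-4 / 6.900² = 6.188×10^6 N

P_cr ≈ 6190 kN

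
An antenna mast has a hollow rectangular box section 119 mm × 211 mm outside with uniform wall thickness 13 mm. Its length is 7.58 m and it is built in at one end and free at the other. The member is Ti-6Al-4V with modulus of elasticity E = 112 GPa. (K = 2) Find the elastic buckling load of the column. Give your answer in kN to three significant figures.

Inner dimensions: h_i = 211 − 2×13 = 185.0 mm, b_i = 119 − 2×13 = 93.00 mm
Weak-axis I_min = (h_o·b_o³ − h_i·b_i³)/12 with b_o = 119, b_i = 93.00 mm (shorter outer/inner sides).
I_min = (211×119³ − 185.0×93.00³)/12 = 1.723×10^7 mm⁴
I = 1.723×10^7 mm⁴ = 1.723×10^-5 m⁴
Effective length L_e = K·L = 2 × 7.58 = 15.16 m
P_cr = π²EI / L_e² = π² × 112×10⁹ × 1.723×10^-5 / 15.16² = 8.287×10^4 N

P_cr ≈ 82.9 kN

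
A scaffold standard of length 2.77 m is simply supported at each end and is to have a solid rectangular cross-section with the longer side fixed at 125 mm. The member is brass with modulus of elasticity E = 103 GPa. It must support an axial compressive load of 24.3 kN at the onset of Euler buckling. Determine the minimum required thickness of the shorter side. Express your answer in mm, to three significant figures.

L_e = K·L = 1 × 2.77 = 2.770 m
Required I = P_cr·L_e²/(π²E) = 2.430×10^4 × 2.770² / (π² × 1.03×10^11) = 1.834×10^-7 m⁴
I_req = 1.834×10^5 mm⁴
Rectangle, weak axis: I_min = h·b³/12 with h = 125 mm fixed  ⇒  b = (12I/h)^(1/3) = 26.0 mm

b ≈ 26.0 mm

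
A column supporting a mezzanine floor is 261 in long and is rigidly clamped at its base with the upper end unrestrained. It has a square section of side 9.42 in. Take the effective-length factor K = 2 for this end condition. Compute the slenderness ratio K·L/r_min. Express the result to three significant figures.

λ ≈ 192

For a square r = a/√12 = 9.42/√12 = 2.719 in
L_e = K·L = 2 × 261 = 522.0 in
λ = L_e / r_min = 522.00 / 2.719 = 192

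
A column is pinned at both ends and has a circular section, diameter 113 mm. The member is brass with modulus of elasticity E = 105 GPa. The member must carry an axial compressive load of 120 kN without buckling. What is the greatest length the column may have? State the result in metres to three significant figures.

I = πd⁴/64 = π×113⁴/64 = 8.004×10^6 mm⁴
I = 8.004×10^-6 m⁴
At the buckling limit P_cr = P = 1.200×10^5 N
From P_cr = π²EI/(K·L)²:  L = (1/K)·√(π²EI/P_cr) = (1/1)·√(π²×1.05×10^11×8.004×10^-6/1.200×10^5)
L = 8.31 m

L_max ≈ 8.31 m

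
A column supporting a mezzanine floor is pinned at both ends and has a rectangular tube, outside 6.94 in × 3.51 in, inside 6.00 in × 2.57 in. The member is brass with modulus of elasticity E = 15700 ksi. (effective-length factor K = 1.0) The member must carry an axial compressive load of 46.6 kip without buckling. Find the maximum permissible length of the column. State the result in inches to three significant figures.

Weak-axis I_min = (h_o·b_o³ − h_i·b_i³)/12 with b_o = 3.51, b_i = 2.570 in (shorter outer/inner sides).
I_min = (6.94×3.51³ − 6.000×2.570³)/12 = 16.52 in⁴
At the buckling limit P_cr = P = 4.660×10^4 lb
From P_cr = π²EI/(K·L)²:  L = (1/K)·√(π²EI/P_cr) = (1/1)·√(π²×1.57×10^7×16.52/4.660×10^4)
L = 234 in

L_max ≈ 234 in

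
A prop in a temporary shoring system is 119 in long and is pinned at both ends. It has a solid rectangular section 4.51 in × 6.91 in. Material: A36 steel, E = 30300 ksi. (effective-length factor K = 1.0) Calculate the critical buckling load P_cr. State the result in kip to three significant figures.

P_cr ≈ 1120 kip

Buckling occurs about the weak axis: I_min = h·b³/12 with b = 4.51 in (the shorter side).
I_min = 6.91×4.51³/12 = 52.82 in⁴
Effective length L_e = K·L = 1 × 119 = 119.0 in
P_cr = π²EI / L_e² = π² × 30300×10³ × 52.82 / 119.0² = 1.116×10^6 lb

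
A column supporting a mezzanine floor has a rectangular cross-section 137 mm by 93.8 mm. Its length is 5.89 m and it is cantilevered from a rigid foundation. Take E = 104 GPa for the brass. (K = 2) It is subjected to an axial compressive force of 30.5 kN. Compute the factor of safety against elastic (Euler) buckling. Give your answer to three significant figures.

Buckling occurs about the weak axis: I_min = h·b³/12 with b = 93.8 mm (the shorter side).
I_min = 137×93.8³/12 = 9.422×10^6 mm⁴
I = 9.422×10^6 mm⁴ = 9.422×10^-6 m⁴
Effective length L_e = K·L = 2 × 5.89 = 11.78 m
P_cr = π²EI / L_e² = π² × 104×10⁹ × 9.422×10^-6 / 11.78² = 6.969×10^4 N
Factor of safety n = P_cr / P = 69.693 / 30.5 = 2.29

n ≈ 2.29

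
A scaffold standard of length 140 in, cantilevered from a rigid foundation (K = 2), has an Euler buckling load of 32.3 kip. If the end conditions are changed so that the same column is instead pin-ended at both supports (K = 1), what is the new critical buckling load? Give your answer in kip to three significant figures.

P_cr ≈ 129 kip

P_cr ∝ 1/K², so P_cr,new = P_cr,old × (K_old/K_new)² = 32.3 × (2/1)²
= 32.3 × 4.000 = 129 kip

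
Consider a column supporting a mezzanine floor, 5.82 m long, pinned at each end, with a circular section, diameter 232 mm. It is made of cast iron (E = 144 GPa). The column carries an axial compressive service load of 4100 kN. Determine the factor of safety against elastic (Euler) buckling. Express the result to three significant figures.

I = πd⁴/64 = π×232⁴/64 = 1.422×10^8 mm⁴
I = 1.422×10^8 mm⁴ = 1.422×10^-4 m⁴
Effective length L_e = K·L = 1 × 5.82 = 5.820 m
P_cr = π²EI / L_e² = π² × 144×10⁹ × 1.422×10^-4 / 5.820² = 5.967×10^6 N
Factor of safety n = P_cr / P = 5966.8 / 4100 = 1.46

n ≈ 1.46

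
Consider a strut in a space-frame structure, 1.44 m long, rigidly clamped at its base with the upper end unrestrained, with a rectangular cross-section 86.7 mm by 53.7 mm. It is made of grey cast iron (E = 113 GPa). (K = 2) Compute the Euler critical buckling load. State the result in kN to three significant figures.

Buckling occurs about the weak axis: I_min = h·b³/12 with b = 53.7 mm (the shorter side).
I_min = 86.7×53.7³/12 = 1.119×10^6 mm⁴
I = 1.119×10^6 mm⁴ = 1.119×10^-6 m⁴
Effective length L_e = K·L = 2 × 1.44 = 2.880 m
P_cr = π²EI / L_e² = π² × 113×10⁹ × 1.119×10^-6 / 2.880² = 1.504×10^5 N

P_cr ≈ 150 kN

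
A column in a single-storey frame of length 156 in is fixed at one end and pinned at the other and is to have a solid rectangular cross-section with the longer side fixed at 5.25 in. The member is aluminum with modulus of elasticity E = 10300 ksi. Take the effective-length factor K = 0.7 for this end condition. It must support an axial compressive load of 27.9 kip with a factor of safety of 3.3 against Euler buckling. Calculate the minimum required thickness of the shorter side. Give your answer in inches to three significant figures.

b ≈ 2.91 in

Required P_cr = n·P = 3.3 × 27.9 = 92.07 kip
L_e = K·L = 0.7 × 156 = 109.2 in
Required I = P_cr·L_e²/(π²E) = 9.207×10^4 × 109.2² / (π² × 1.03×10^7) = 10.80 in⁴
Rectangle, weak axis: I_min = h·b³/12 with h = 5.25 in fixed  ⇒  b = (12I/h)^(1/3) = 2.91 in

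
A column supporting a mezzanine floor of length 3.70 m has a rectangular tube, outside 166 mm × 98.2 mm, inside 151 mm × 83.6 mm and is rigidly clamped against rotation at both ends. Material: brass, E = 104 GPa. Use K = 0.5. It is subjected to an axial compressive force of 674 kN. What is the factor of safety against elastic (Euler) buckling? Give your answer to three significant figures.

n ≈ 2.56

Weak-axis I_min = (h_o·b_o³ − h_i·b_i³)/12 with b_o = 98.2, b_i = 83.60 mm (shorter outer/inner sides).
I_min = (166×98.2³ − 151.0×83.60³)/12 = 5.748×10^6 mm⁴
I = 5.748×10^6 mm⁴ = 5.748×10^-6 m⁴
Effective length L_e = K·L = 0.5 × 3.70 = 1.850 m
P_cr = π²EI / L_e² = π² × 104×10⁹ × 5.748×10^-6 / 1.850² = 1.724×10^6 N
Factor of safety n = P_cr / P = 1723.7 / 674 = 2.56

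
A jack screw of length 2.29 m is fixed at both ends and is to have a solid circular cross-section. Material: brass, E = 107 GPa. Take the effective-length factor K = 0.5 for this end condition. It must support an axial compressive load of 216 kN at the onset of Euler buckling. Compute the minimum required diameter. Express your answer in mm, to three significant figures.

d ≈ 48.3 mm

L_e = K·L = 0.5 × 2.29 = 1.145 m
Required I = P_cr·L_e²/(π²E) = 2.160×10^5 × 1.145² / (π² × 1.07×10^11) = 2.682×10^-7 m⁴
I_req = 2.682×10^5 mm⁴
Solid circle: I = πd⁴/64  ⇒  d = (64I/π)^(1/4) = (64×2.682×10^5/π)^(1/4) = 48.3 mm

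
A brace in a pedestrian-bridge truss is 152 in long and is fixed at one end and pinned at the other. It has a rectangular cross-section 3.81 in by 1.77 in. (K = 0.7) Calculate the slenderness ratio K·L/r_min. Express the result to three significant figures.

For a rectangle r_min = b/√12 = 1.77/√12 = 0.5110 in
L_e = K·L = 0.7 × 152 = 106.4 in
λ = L_e / r_min = 106.40 / 0.5110 = 208

λ ≈ 208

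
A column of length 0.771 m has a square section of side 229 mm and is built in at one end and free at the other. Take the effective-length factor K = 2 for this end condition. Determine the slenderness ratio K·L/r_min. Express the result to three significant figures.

λ ≈ 23.3

For a square r = a/√12 = 229/√12 = 66.11 mm
L_e = K·L = 2 × 0.771 m = 1.542 m = 1542.0 mm
λ = L_e / r_min = 1542.0 / 66.11 = 23.3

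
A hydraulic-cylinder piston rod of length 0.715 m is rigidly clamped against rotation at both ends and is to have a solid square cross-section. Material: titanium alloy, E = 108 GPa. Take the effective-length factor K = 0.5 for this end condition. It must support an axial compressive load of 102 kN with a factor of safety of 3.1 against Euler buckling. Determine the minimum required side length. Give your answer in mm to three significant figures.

Required P_cr = n·P = 3.1 × 102 = 316.2 kN
L_e = K·L = 0.5 × 0.715 = 0.3575 m
Required I = P_cr·L_e²/(π²E) = 3.162×10^5 × 0.3575² / (π² × 1.08×10^11) = 3.791×10^-8 m⁴
I_req = 3.791×10^4 mm⁴
Solid square: I = a⁴/12  ⇒  a = (12I)^(1/4) = (12×3.791×10^4)^(1/4) = 26.0 mm

a ≈ 26.0 mm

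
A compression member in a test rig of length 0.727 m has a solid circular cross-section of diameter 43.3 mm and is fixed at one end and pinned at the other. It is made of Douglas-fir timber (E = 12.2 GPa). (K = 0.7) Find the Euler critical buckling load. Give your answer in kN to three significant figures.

I = πd⁴/64 = π×43.3⁴/64 = 1.726×10^5 mm⁴
I = 1.726×10^5 mm⁴ = 1.726×10^-7 m⁴
Effective length L_e = K·L = 0.7 × 0.727 = 0.5089 m
P_cr = π²EI / L_e² = π² × 12.2×10⁹ × 1.726×10^-7 / 0.5089² = 8.023×10^4 N

P_cr ≈ 80.2 kN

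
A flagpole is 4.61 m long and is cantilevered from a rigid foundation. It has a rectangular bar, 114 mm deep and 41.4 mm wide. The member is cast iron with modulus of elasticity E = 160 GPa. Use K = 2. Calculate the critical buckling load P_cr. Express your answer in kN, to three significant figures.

P_cr ≈ 12.5 kN

Buckling occurs about the weak axis: I_min = h·b³/12 with b = 41.4 mm (the shorter side).
I_min = 114×41.4³/12 = 6.741×10^5 mm⁴
I = 6.741×10^5 mm⁴ = 6.741×10^-7 m⁴
Effective length L_e = K·L = 2 × 4.61 = 9.220 m
P_cr = π²EI / L_e² = π² × 160×10⁹ × 6.741×10^-7 / 9.220² = 1.252×10^4 N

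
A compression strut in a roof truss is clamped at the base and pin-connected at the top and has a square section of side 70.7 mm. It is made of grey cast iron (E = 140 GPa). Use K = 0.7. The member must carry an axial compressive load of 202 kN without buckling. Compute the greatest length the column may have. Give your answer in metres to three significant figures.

I = a⁴/12 = 70.7⁴/12 = 2.082×10^6 mm⁴
I = 2.082×10^-6 m⁴
At the buckling limit P_cr = P = 2.020×10^5 N
From P_cr = π²EI/(K·L)²:  L = (1/K)·√(π²EI/P_cr) = (1/0.7)·√(π²×1.40×10^11×2.082×10^-6/2.020×10^5)
L = 5.39 m

L_max ≈ 5.39 m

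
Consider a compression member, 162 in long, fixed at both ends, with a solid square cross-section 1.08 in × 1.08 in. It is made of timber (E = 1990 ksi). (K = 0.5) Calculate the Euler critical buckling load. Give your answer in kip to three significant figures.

P_cr ≈ 0.339 kip

I = a⁴/12 = 1.08⁴/12 = 0.1134 in⁴
Effective length L_e = K·L = 0.5 × 162 = 81.00 in
P_cr = π²EI / L_e² = π² × 1990×10³ × 0.1134 / 81.00² = 339.4 lb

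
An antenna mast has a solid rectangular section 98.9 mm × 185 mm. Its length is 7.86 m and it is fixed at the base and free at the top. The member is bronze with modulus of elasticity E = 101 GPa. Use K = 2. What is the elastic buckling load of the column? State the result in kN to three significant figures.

Buckling occurs about the weak axis: I_min = h·b³/12 with b = 98.9 mm (the shorter side).
I_min = 185×98.9³/12 = 1.491×10^7 mm⁴
I = 1.491×10^7 mm⁴ = 1.491×10^-5 m⁴
Effective length L_e = K·L = 2 × 7.86 = 15.72 m
P_cr = π²EI / L_e² = π² × 101×10⁹ × 1.491×10^-5 / 15.72² = 6.016×10^4 N

P_cr ≈ 60.2 kN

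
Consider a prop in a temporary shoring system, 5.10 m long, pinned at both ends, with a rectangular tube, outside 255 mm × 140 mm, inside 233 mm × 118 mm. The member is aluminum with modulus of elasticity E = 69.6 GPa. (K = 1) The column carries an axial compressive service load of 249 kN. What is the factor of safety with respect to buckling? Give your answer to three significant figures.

n ≈ 2.80

Weak-axis I_min = (h_o·b_o³ − h_i·b_i³)/12 with b_o = 140, b_i = 118.0 mm (shorter outer/inner sides).
I_min = (255×140³ − 233.0×118.0³)/12 = 2.641×10^7 mm⁴
I = 2.641×10^7 mm⁴ = 2.641×10^-5 m⁴
Effective length L_e = K·L = 1 × 5.10 = 5.100 m
P_cr = π²EI / L_e² = π² × 69.6×10⁹ × 2.641×10^-5 / 5.100² = 6.974×10^5 N
Factor of safety n = P_cr / P = 697.43 / 249 = 2.80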